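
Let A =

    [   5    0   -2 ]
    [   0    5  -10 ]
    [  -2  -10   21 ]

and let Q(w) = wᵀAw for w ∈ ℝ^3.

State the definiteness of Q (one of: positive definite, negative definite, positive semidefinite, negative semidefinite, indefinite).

Leading principal minors: Δ_1 = 5, Δ_2 = 25, Δ_3 = 5.
All leading principal minors are positive, so by Sylvester's criterion Q is positive definite.

positive definite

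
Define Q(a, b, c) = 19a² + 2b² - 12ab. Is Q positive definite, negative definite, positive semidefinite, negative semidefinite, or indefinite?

positive semidefinite

Write A = [[19, -6, 0], [-6, 2, 0], [0, 0, 0]].
Symmetric row and column elimination reduces A to a congruent diagonal form with pivots 19, 2/19, 0.
So there are 2 positive, 1 zero pivots.
Hence Q is positive semidefinite.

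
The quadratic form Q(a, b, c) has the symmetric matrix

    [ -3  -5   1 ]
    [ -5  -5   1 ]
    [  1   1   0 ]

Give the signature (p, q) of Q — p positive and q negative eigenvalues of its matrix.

Applying the same elementary operations to the rows and columns of A produces a congruent diagonal matrix with entries -3, 10/3, 1/5.
That gives 2 positive, 1 negative pivots.

(2, 1)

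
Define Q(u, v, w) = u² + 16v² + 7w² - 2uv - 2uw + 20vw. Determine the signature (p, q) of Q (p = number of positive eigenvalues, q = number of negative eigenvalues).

The symmetric matrix is A = [[1, -1, -1], [-1, 16, 10], [-1, 10, 7]].
Congruent diagonalization of A (simultaneous row and column reduction) yields pivots 1, 15, 3/5.
So there are 3 positive pivots.

(3, 0)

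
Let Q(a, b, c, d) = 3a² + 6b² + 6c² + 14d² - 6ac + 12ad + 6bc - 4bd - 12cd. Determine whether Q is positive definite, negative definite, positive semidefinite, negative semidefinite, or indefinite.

positive definite

Write A = [[3, 0, -3, 6], [0, 6, 3, -2], [-3, 3, 6, -6], [6, -2, -6, 14]].
Row-reducing A symmetrically gives the diagonal entries 3, 6, 3/2, 2/3.
Counting signs: 4 positive.
Hence Q is positive definite.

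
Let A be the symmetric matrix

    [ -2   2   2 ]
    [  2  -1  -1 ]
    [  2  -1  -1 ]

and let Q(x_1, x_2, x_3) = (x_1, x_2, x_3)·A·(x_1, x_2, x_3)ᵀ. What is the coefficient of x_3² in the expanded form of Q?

-1

The coefficient of x_3² is the diagonal entry A[3,3] = -1.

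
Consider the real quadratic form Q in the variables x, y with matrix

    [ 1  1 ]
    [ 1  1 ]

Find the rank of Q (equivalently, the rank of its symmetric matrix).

Congruent diagonalization of A (simultaneous row and column reduction) yields pivots 1, 0.
Counting signs: 1 positive, 1 zero.
The rank is the number of nonzero pivots: 1.

1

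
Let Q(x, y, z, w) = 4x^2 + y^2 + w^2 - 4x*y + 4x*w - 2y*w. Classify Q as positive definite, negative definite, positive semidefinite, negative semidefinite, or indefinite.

positive semidefinite

The symmetric matrix is A = [[4, -2, 0, 2], [-2, 1, 0, -1], [0, 0, 0, 0], [2, -1, 0, 1]].
Row-reducing A symmetrically gives the diagonal entries 4, 0, 0, 0.
Counting signs: 1 positive, 3 zero.
Hence Q is positive semidefinite.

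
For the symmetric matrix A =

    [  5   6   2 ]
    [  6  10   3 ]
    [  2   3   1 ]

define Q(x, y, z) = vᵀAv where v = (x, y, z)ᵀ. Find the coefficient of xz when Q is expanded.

4

The coefficient of xz is A[1,3] + A[3,1] = 2·2 = 4.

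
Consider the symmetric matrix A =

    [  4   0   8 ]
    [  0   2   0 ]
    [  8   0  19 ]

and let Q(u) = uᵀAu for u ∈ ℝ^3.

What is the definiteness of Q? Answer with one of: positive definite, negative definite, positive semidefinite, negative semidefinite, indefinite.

positive definite

Symmetric row and column elimination reduces A to a congruent diagonal form with pivots 4, 2, 3.
Counting signs: 3 positive.
Hence Q is positive definite.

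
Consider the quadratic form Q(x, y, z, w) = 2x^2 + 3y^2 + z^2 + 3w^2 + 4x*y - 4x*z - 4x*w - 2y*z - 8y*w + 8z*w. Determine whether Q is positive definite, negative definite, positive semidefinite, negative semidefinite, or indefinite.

The associated matrix is A = [[2, 2, -2, -2], [2, 3, -1, -4], [-2, -1, 1, 4], [-2, -4, 4, 3]].
An LDLᵀ factorisation of A has diagonal entries 2, 1, -2, 5.
That gives 3 positive, 1 negative pivots.
Hence Q is indefinite.

indefinite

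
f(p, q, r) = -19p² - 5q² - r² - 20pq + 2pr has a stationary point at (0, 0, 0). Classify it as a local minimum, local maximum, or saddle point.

saddle point

The Hessian at the origin is H = [[-38, -20, 2], [-20, -10, 0], [2, 0, -2]].
Applying the same elementary operations to the rows and columns of H produces a congruent diagonal matrix with entries -38, 10/19, -4.
That gives 1 positive, 2 negative pivots.
H is indefinite, so the origin is a saddle point.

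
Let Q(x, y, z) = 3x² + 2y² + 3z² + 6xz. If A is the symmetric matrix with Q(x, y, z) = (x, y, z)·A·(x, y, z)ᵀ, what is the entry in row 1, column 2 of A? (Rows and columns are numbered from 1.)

The coefficient of x·y in Q is 0. For a symmetric A this equals A[1,2] + A[2,1] = 2·A[1,2].
So A[1,2] = 0/2 = 0.

0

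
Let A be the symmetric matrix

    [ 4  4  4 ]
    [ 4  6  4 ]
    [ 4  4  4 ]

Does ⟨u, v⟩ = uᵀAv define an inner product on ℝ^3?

no

Row-reducing A symmetrically gives the diagonal entries 4, 2, 0.
Counting signs: 2 positive, 1 zero.
Hence Q is positive semidefinite.
⟨·,·⟩ is an inner product exactly when A is positive definite.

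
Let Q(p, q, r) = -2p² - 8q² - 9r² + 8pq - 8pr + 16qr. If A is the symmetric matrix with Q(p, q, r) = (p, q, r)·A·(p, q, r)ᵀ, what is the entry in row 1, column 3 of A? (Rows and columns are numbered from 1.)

-4

The coefficient of p·r in Q is -8. For a symmetric A this equals A[1,3] + A[3,1] = 2·A[1,3].
So A[1,3] = -8/2 = -4.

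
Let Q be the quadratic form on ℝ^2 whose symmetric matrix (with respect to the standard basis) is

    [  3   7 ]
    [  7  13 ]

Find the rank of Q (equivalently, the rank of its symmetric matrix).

2

Row-reducing A symmetrically gives the diagonal entries 3, -10/3.
Counting signs: 1 positive, 1 negative.
The rank is the number of nonzero pivots: 2.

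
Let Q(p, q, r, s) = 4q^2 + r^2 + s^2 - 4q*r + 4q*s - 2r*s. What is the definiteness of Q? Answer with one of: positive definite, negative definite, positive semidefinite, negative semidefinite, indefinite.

The associated matrix is A = [[0, 0, 0, 0], [0, 4, -2, 2], [0, -2, 1, -1], [0, 2, -1, 1]].
Congruent diagonalization of A (simultaneous row and column reduction) yields pivots 0, 4, 0, 0.
Counting signs: 1 positive, 3 zero.
Hence Q is positive semidefinite.

positive semidefinite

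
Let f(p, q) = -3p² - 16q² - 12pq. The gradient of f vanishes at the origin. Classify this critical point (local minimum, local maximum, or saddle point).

The Hessian at the origin is H = [[-6, -12], [-12, -32]].
det H = -6·-32 − (-12)² = 48 > 0 and H[1,1] = -6 < 0, so H is negative definite.
Therefore the origin is a local maximum.

local maximum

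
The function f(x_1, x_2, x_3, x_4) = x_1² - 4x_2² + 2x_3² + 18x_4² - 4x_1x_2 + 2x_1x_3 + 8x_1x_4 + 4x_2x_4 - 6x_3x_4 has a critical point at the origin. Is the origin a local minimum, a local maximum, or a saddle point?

saddle point

The Hessian at the origin is H = [[2, -4, 2, 8], [-4, -8, 0, 4], [2, 0, 4, -6], [8, 4, -6, 36]].
An LDLᵀ factorisation of H has diagonal entries 2, -16, 3, 2.
Counting signs: 3 positive, 1 negative.
H is indefinite, so the origin is a saddle point.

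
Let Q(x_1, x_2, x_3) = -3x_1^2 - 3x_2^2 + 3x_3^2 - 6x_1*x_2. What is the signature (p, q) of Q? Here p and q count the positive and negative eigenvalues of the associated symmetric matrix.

(1, 1)

The symmetric matrix is A = [[-3, -3, 0], [-3, -3, 0], [0, 0, 3]].
Congruent diagonalization of A (simultaneous row and column reduction) yields pivots -3, 0, 3.
That gives 1 positive, 1 negative, 1 zero pivots.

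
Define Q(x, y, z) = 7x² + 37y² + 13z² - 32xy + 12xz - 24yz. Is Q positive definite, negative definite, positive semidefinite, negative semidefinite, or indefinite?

The symmetric matrix of Q is A = [[7, -16, 6], [-16, 37, -12], [6, -12, 13]].
Leading principal minors: Δ_1 = 7, Δ_2 = 3, Δ_3 = 3.
All leading principal minors are positive, so by Sylvester's criterion Q is positive definite.

positive definite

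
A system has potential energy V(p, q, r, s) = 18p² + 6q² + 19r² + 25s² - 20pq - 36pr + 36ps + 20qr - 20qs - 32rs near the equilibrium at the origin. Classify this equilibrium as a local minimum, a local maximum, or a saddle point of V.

The Hessian at the origin is H = [[36, -20, -36, 36], [-20, 12, 20, -20], [-36, 20, 38, -32], [36, -20, -32, 50]].
Applying the same elementary operations to the rows and columns of H produces a congruent diagonal matrix with entries 36, 8/9, 2, 6.
That gives 4 positive pivots.
H is positive definite, so the origin is a strict local minimum.

local minimum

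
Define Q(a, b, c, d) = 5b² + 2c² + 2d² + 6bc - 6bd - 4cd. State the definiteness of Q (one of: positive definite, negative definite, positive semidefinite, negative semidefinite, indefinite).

positive semidefinite

Write A = [[0, 0, 0, 0], [0, 5, 3, -3], [0, 3, 2, -2], [0, -3, -2, 2]].
Applying the same elementary operations to the rows and columns of A produces a congruent diagonal matrix with entries 0, 5, 1/5, 0.
Counting signs: 2 positive, 2 zero.
Hence Q is positive semidefinite.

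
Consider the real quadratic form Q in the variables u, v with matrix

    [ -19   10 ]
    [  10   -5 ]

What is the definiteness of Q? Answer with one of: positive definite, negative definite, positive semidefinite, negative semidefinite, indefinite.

indefinite

An LDLᵀ factorisation of A has diagonal entries -19, 5/19.
Counting signs: 1 positive, 1 negative.
Hence Q is indefinite.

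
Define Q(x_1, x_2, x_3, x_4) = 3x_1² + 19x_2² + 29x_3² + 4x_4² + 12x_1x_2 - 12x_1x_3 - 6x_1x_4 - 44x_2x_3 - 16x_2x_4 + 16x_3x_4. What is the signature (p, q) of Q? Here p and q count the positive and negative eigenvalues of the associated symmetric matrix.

Write A = [[3, 6, -6, -3], [6, 19, -22, -8], [-6, -22, 29, 8], [-3, -8, 8, 4]].
An LDLᵀ factorisation of A has diagonal entries 3, 7, 19/7, 3/19.
So there are 4 positive pivots.

(4, 0)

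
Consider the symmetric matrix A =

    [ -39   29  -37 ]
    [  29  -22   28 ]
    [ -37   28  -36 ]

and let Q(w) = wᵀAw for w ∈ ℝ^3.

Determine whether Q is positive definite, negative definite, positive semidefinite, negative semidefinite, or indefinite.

Leading principal minors: Δ_1 = -39, Δ_2 = 17, Δ_3 = -6.
The signs alternate starting with Δ_1 < 0, so by Sylvester's criterion Q is negative definite.

negative definite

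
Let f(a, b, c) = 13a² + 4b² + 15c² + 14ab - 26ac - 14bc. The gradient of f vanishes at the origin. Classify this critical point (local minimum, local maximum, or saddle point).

local minimum

The Hessian at the origin is H = [[26, 14, -26], [14, 8, -14], [-26, -14, 30]].
Symmetric row and column elimination reduces H to a congruent diagonal form with pivots 26, 6/13, 4.
That gives 3 positive pivots.
H is positive definite, so the origin is a strict local minimum.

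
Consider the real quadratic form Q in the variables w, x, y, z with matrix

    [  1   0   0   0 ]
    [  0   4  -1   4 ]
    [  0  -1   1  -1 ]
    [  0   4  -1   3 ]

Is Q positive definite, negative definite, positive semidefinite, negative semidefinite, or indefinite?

indefinite

An LDLᵀ factorisation of A has diagonal entries 1, 4, 3/4, -1.
Counting signs: 3 positive, 1 negative.
Hence Q is indefinite.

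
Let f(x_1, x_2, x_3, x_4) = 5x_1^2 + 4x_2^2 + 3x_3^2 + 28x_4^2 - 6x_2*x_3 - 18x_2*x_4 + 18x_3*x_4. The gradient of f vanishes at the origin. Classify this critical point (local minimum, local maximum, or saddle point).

local minimum

The Hessian at the origin is H = [[10, 0, 0, 0], [0, 8, -6, -18], [0, -6, 6, 18], [0, -18, 18, 56]].
Symmetric row and column elimination reduces H to a congruent diagonal form with pivots 10, 8, 3/2, 2.
That gives 4 positive pivots.
H is positive definite, so the origin is a strict local minimum.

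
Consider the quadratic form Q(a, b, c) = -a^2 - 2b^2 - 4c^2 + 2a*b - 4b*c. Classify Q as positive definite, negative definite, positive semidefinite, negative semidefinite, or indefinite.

negative semidefinite

The associated matrix is A = [[-1, 1, 0], [1, -2, -2], [0, -2, -4]].
Symmetric row and column elimination reduces A to a congruent diagonal form with pivots -1, -1, 0.
That gives 2 negative, 1 zero pivots.
Hence Q is negative semidefinite.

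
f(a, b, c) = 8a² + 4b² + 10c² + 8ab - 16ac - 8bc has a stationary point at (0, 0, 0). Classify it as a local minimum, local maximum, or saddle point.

local minimum

The Hessian at the origin is H = [[16, 8, -16], [8, 8, -8], [-16, -8, 20]].
Row-reducing H symmetrically gives the diagonal entries 16, 4, 4.
Counting signs: 3 positive.
H is positive definite, so the origin is a strict local minimum.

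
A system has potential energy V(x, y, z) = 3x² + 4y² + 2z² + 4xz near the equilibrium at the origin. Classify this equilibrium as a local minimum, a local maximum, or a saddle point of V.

The Hessian at the origin is H = [[6, 0, 4], [0, 8, 0], [4, 0, 4]].
Symmetric row and column elimination reduces H to a congruent diagonal form with pivots 6, 8, 4/3.
That gives 3 positive pivots.
H is positive definite, so the origin is a strict local minimum.

local minimum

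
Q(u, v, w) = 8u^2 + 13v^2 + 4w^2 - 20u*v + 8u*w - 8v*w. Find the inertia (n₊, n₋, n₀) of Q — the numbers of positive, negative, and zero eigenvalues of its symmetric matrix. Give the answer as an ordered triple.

The symmetric matrix is A = [[8, -10, 4], [-10, 13, -4], [4, -4, 4]].
Congruent diagonalization of A (simultaneous row and column reduction) yields pivots 8, 1/2, 0.
Counting signs: 2 positive, 1 zero.

(2, 0, 1)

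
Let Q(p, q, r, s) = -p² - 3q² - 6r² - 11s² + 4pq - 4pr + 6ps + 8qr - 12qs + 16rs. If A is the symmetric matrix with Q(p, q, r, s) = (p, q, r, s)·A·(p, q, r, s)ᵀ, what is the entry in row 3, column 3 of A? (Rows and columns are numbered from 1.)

The coefficient of r² in Q is -6, and that is exactly A[3,3].

-6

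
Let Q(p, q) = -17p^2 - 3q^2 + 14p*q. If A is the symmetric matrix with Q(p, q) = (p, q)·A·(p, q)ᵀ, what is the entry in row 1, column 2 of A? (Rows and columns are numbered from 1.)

The coefficient of p·q in Q is 14. For a symmetric A this equals A[1,2] + A[2,1] = 2·A[1,2].
So A[1,2] = 14/2 = 7.

7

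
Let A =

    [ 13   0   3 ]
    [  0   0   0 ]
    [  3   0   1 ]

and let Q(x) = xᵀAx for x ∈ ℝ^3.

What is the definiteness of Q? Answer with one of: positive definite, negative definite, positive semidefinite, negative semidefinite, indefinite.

Congruent diagonalization of A (simultaneous row and column reduction) yields pivots 13, 0, 4/13.
That gives 2 positive, 1 zero pivots.
Hence Q is positive semidefinite.

positive semidefinite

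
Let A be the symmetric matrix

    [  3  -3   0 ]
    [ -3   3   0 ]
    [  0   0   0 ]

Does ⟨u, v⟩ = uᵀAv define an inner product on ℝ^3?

no

Symmetric row and column elimination reduces A to a congruent diagonal form with pivots 3, 0, 0.
That gives 1 positive, 2 zero pivots.
Hence Q is positive semidefinite.
⟨·,·⟩ is an inner product exactly when A is positive definite.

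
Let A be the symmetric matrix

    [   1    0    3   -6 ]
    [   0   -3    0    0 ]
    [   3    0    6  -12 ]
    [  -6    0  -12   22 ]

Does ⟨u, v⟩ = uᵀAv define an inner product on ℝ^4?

Congruent diagonalization of A (simultaneous row and column reduction) yields pivots 1, -3, -3, -2.
So there are 1 positive, 3 negative pivots.
Hence Q is indefinite.
⟨·,·⟩ is an inner product exactly when A is positive definite.

no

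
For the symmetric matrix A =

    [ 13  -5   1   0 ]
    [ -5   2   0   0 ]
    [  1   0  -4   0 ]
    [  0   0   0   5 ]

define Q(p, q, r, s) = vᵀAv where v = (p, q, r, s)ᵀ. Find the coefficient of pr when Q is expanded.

The coefficient of pr is A[1,3] + A[3,1] = 2·1 = 2.

2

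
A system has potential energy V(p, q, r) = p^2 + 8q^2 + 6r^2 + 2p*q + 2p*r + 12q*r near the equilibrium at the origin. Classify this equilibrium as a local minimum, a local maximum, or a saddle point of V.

local minimum

The Hessian at the origin is H = [[2, 2, 2], [2, 16, 12], [2, 12, 12]].
Row-reducing H symmetrically gives the diagonal entries 2, 14, 20/7.
That gives 3 positive pivots.
H is positive definite, so the origin is a strict local minimum.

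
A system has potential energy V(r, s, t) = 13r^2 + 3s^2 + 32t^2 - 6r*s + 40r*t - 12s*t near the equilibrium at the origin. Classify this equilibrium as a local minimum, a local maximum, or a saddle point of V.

local minimum

The Hessian at the origin is H = [[26, -6, 40], [-6, 6, -12], [40, -12, 64]].
Congruent diagonalization of H (simultaneous row and column reduction) yields pivots 26, 60/13, 4/5.
Counting signs: 3 positive.
H is positive definite, so the origin is a strict local minimum.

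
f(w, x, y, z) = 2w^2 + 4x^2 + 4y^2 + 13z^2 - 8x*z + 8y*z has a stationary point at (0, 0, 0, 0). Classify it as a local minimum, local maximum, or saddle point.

local minimum

The Hessian at the origin is H = [[4, 0, 0, 0], [0, 8, 0, -8], [0, 0, 8, 8], [0, -8, 8, 26]].
An LDLᵀ factorisation of H has diagonal entries 4, 8, 8, 10.
That gives 4 positive pivots.
H is positive definite, so the origin is a strict local minimum.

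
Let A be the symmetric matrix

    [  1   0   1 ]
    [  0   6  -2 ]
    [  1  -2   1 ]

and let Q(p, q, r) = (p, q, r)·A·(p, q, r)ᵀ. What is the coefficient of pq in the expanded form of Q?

The coefficient of pq is A[1,2] + A[2,1] = 2·0 = 0.

0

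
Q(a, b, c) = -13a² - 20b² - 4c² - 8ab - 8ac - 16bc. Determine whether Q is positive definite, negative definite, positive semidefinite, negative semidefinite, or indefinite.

negative definite

The symmetric matrix of Q is A = [[-13, -4, -4], [-4, -20, -8], [-4, -8, -4]].
Leading principal minors: Δ_1 = -13, Δ_2 = 244, Δ_3 = -80.
The signs alternate starting with Δ_1 < 0, so by Sylvester's criterion Q is negative definite.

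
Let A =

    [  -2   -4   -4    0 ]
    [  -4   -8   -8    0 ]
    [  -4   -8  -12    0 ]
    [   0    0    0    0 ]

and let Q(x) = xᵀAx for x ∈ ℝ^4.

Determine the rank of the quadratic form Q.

Symmetric row and column elimination reduces A to a congruent diagonal form with pivots -2, 0, -4, 0.
So there are 2 negative, 2 zero pivots.
The rank is the number of nonzero pivots: 2.

2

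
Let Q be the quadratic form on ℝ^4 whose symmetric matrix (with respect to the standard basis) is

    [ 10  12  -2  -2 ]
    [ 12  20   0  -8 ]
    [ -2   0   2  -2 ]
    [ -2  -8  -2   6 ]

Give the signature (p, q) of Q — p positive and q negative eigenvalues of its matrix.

Applying the same elementary operations to the rows and columns of A produces a congruent diagonal matrix with entries 10, 28/5, 4/7, 0.
Counting signs: 3 positive, 1 zero.

(3, 0)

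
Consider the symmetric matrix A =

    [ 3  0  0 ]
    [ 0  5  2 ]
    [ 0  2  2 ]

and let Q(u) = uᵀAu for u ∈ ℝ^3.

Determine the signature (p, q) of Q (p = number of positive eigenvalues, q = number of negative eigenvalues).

Applying the same elementary operations to the rows and columns of A produces a congruent diagonal matrix with entries 3, 5, 6/5.
That gives 3 positive pivots.

(3, 0)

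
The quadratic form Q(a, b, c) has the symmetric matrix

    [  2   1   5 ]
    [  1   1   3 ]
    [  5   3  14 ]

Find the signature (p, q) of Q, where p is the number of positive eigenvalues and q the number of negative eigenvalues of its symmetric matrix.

An LDLᵀ factorisation of A has diagonal entries 2, 1/2, 1.
Counting signs: 3 positive.

(3, 0)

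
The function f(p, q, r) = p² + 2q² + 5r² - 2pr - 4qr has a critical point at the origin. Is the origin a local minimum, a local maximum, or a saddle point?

local minimum

The Hessian at the origin is H = [[2, 0, -2], [0, 4, -4], [-2, -4, 10]].
Symmetric row and column elimination reduces H to a congruent diagonal form with pivots 2, 4, 4.
That gives 3 positive pivots.
H is positive definite, so the origin is a strict local minimum.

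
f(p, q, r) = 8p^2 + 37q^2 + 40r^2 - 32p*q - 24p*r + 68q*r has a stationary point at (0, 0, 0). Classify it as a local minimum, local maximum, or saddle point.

The Hessian at the origin is H = [[16, -32, -24], [-32, 74, 68], [-24, 68, 80]].
Row-reducing H symmetrically gives the diagonal entries 16, 10, 4.
That gives 3 positive pivots.
H is positive definite, so the origin is a strict local minimum.

local minimum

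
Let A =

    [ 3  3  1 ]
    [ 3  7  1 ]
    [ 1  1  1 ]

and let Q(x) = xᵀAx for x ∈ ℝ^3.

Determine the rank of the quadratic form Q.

Applying the same elementary operations to the rows and columns of A produces a congruent diagonal matrix with entries 3, 4, 2/3.
That gives 3 positive pivots.
The rank is the number of nonzero pivots: 3.

3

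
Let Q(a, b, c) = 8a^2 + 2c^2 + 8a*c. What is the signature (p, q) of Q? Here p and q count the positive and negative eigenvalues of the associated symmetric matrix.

(1, 0)

Write A = [[8, 0, 4], [0, 0, 0], [4, 0, 2]].
Applying the same elementary operations to the rows and columns of A produces a congruent diagonal matrix with entries 8, 0, 0.
That gives 1 positive, 2 zero pivots.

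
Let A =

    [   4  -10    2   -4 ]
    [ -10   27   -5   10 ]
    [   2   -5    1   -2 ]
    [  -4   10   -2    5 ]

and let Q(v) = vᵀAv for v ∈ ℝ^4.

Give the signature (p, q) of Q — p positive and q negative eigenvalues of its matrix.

Congruent diagonalization of A (simultaneous row and column reduction) yields pivots 4, 2, 0, 1.
Counting signs: 3 positive, 1 zero.

(3, 0)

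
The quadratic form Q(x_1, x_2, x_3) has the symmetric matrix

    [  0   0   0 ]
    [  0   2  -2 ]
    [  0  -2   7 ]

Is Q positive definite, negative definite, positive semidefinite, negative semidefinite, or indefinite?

positive semidefinite

Applying the same elementary operations to the rows and columns of A produces a congruent diagonal matrix with entries 0, 2, 5.
Counting signs: 2 positive, 1 zero.
Hence Q is positive semidefinite.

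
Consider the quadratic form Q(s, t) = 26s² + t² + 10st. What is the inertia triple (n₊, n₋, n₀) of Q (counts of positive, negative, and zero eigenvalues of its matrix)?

(2, 0, 0)

The symmetric matrix is A = [[26, 5], [5, 1]].
Congruent diagonalization of A (simultaneous row and column reduction) yields pivots 26, 1/26.
Counting signs: 2 positive.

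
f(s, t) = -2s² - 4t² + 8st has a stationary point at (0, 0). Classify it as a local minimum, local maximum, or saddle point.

The Hessian at the origin is H = [[-4, 8], [8, -8]].
det H = -4·-8 − (8)² = -32 < 0, so H is indefinite.
Therefore the origin is a saddle point.

saddle point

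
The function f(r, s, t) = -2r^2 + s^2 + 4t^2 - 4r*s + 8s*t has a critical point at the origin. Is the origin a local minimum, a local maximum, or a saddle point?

The Hessian at the origin is H = [[-4, -4, 0], [-4, 2, 8], [0, 8, 8]].
Applying the same elementary operations to the rows and columns of H produces a congruent diagonal matrix with entries -4, 6, -8/3.
That gives 1 positive, 2 negative pivots.
H is indefinite, so the origin is a saddle point.

saddle point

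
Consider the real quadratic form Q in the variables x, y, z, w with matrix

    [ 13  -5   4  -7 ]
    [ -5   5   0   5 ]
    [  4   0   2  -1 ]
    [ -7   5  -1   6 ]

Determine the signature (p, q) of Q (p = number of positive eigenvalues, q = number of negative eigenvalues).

Symmetric row and column elimination reduces A to a congruent diagonal form with pivots 13, 40/13, 0, 1/2.
So there are 3 positive, 1 zero pivots.

(3, 0)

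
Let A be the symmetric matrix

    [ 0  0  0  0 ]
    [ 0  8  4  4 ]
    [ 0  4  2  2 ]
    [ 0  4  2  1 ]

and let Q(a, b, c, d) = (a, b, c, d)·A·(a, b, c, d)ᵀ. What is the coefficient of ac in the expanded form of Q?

0

The coefficient of ac is A[1,3] + A[3,1] = 2·0 = 0.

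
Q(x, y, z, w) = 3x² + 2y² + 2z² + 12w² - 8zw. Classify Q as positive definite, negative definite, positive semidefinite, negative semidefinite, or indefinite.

positive definite

The symmetric matrix of Q is A = [[3, 0, 0, 0], [0, 2, 0, 0], [0, 0, 2, -4], [0, 0, -4, 12]].
Leading principal minors: Δ_1 = 3, Δ_2 = 6, Δ_3 = 12, Δ_4 = 48.
All leading principal minors are positive, so by Sylvester's criterion Q is positive definite.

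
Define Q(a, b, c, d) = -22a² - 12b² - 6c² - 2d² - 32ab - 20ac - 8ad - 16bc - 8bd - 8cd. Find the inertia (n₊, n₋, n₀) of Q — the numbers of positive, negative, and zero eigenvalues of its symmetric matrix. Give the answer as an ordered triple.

(1, 2, 1)

The symmetric matrix is A = [[-22, -16, -10, -4], [-16, -12, -8, -4], [-10, -8, -6, -4], [-4, -4, -4, -2]].
Symmetric row and column elimination reduces A to a congruent diagonal form with pivots -22, -4/11, 0, 2.
So there are 1 positive, 2 negative, 1 zero pivots.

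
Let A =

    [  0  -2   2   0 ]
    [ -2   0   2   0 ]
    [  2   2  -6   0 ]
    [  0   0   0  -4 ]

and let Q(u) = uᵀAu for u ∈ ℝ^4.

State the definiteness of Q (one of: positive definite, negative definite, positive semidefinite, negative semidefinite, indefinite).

indefinite

A is congruent to a diagonal matrix with 1 positive, 3 negative and 0 zero entries, so Q is indefinite.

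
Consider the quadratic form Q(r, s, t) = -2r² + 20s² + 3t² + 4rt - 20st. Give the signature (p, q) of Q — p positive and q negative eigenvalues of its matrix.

(1, 1)

The symmetric matrix is A = [[-2, 0, 2], [0, 20, -10], [2, -10, 3]].
Symmetric row and column elimination reduces A to a congruent diagonal form with pivots -2, 20, 0.
Counting signs: 1 positive, 1 negative, 1 zero.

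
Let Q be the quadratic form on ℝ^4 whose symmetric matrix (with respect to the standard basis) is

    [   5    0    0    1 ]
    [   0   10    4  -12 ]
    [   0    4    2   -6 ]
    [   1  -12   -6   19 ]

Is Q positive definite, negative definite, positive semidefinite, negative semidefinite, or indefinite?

Congruent diagonalization of A (simultaneous row and column reduction) yields pivots 5, 10, 2/5, 4/5.
That gives 4 positive pivots.
Hence Q is positive definite.

positive definite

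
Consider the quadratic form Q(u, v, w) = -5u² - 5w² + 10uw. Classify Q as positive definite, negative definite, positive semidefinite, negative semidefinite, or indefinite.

negative semidefinite

Write A = [[-5, 0, 5], [0, 0, 0], [5, 0, -5]].
Row-reducing A symmetrically gives the diagonal entries -5, 0, 0.
So there are 1 negative, 2 zero pivots.
Hence Q is negative semidefinite.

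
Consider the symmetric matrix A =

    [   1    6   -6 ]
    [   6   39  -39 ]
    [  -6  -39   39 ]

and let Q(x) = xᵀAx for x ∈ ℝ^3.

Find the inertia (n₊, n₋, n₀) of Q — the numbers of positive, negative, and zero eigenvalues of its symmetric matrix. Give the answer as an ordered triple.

Symmetric row and column elimination reduces A to a congruent diagonal form with pivots 1, 3, 0.
Counting signs: 2 positive, 1 zero.

(2, 0, 1)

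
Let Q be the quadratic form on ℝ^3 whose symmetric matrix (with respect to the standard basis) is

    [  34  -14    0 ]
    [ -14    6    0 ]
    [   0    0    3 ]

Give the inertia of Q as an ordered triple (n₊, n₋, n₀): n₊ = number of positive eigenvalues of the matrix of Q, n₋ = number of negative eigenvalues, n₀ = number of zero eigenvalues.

(3, 0, 0)

Congruent diagonalization of A (simultaneous row and column reduction) yields pivots 34, 4/17, 3.
Counting signs: 3 positive.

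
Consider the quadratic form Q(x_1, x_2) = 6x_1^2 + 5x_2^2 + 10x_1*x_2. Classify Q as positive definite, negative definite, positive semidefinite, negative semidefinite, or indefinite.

positive definite

The associated matrix is A = [[6, 5], [5, 5]].
Applying the same elementary operations to the rows and columns of A produces a congruent diagonal matrix with entries 6, 5/6.
So there are 2 positive pivots.
Hence Q is positive definite.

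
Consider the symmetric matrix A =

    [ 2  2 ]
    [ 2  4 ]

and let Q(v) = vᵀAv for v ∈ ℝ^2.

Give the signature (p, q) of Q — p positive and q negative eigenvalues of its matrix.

(2, 0)

Row-reducing A symmetrically gives the diagonal entries 2, 2.
Counting signs: 2 positive.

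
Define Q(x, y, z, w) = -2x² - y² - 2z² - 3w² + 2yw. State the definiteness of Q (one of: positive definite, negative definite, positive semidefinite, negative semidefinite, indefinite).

The symmetric matrix of Q is A = [[-2, 0, 0, 0], [0, -1, 0, 1], [0, 0, -2, 0], [0, 1, 0, -3]].
Leading principal minors: Δ_1 = -2, Δ_2 = 2, Δ_3 = -4, Δ_4 = 8.
The signs alternate starting with Δ_1 < 0, so by Sylvester's criterion Q is negative definite.

negative definite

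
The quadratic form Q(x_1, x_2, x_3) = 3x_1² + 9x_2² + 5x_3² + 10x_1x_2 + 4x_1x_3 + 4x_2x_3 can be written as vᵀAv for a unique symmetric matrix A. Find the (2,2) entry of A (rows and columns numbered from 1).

9

The coefficient of x_2² in Q is 9, and that is exactly A[2,2].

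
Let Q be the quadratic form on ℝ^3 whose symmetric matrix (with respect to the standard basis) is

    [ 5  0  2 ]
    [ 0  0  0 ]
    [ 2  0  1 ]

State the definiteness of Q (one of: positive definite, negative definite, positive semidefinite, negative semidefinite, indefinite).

positive semidefinite

Congruent diagonalization of A (simultaneous row and column reduction) yields pivots 5, 0, 1/5.
So there are 2 positive, 1 zero pivots.
Hence Q is positive semidefinite.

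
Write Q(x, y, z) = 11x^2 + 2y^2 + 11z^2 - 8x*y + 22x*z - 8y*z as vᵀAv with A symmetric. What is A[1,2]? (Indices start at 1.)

-4

The coefficient of x·y in Q is -8. For a symmetric A this equals A[1,2] + A[2,1] = 2·A[1,2].
So A[1,2] = -8/2 = -4.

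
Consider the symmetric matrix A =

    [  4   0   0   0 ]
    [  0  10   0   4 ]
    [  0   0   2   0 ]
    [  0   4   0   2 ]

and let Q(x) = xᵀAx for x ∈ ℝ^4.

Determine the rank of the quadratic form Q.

An LDLᵀ factorisation of A has diagonal entries 4, 10, 2, 2/5.
So there are 4 positive pivots.
The rank is the number of nonzero pivots: 4.

4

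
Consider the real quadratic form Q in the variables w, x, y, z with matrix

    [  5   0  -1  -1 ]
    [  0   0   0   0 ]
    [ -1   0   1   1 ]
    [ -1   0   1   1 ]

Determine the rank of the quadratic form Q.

2

Congruent diagonalization of A (simultaneous row and column reduction) yields pivots 5, 0, 4/5, 0.
So there are 2 positive, 2 zero pivots.
The rank is the number of nonzero pivots: 2.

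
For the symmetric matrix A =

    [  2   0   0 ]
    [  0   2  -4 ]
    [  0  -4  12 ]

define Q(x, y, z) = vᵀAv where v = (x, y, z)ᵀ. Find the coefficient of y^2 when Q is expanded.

The coefficient of y^2 is the diagonal entry A[2,2] = 2.

2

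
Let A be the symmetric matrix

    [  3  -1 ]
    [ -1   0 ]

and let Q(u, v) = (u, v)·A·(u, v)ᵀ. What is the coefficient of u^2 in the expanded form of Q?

The coefficient of u^2 is the diagonal entry A[1,1] = 3.

3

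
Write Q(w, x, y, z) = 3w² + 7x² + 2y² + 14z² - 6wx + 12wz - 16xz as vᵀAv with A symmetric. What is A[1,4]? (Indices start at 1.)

6

The coefficient of w·z in Q is 12. For a symmetric A this equals A[1,4] + A[4,1] = 2·A[1,4].
So A[1,4] = 12/2 = 6.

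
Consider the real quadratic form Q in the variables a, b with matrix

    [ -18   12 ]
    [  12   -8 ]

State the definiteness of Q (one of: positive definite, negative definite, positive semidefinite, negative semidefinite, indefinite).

negative semidefinite

Congruent diagonalization of A (simultaneous row and column reduction) yields pivots -18, 0.
Counting signs: 1 negative, 1 zero.
Hence Q is negative semidefinite.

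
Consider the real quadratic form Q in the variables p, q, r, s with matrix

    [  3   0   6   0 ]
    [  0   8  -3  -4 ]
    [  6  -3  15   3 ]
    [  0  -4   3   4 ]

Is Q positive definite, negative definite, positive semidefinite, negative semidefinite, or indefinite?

Leading principal minors: Δ_1 = 3, Δ_2 = 24, Δ_3 = 45, Δ_4 = 36.
All leading principal minors are positive, so by Sylvester's criterion Q is positive definite.

positive definite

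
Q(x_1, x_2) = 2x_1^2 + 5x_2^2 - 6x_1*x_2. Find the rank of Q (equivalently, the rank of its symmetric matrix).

2

The associated matrix is A = [[2, -3], [-3, 5]].
Symmetric row and column elimination reduces A to a congruent diagonal form with pivots 2, 1/2.
So there are 2 positive pivots.
The rank is the number of nonzero pivots: 2.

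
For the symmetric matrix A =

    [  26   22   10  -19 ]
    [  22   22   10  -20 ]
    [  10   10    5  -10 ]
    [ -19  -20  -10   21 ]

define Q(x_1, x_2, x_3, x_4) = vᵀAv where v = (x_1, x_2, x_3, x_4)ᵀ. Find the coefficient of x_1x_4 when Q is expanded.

The coefficient of x_1x_4 is A[1,4] + A[4,1] = 2·(-19) = -38.

-38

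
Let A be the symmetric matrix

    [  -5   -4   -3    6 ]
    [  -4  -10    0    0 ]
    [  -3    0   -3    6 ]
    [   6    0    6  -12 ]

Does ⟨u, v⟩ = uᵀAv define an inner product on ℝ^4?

Symmetric row and column elimination reduces A to a congruent diagonal form with pivots -5, -34/5, -6/17, 0.
That gives 3 negative, 1 zero pivots.
Hence Q is negative semidefinite.
⟨·,·⟩ is an inner product exactly when A is positive definite.

no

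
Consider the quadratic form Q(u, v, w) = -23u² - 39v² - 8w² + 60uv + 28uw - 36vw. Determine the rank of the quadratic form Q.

The symmetric matrix is A = [[-23, 30, 14], [30, -39, -18], [14, -18, -8]].
Symmetric row and column elimination reduces A to a congruent diagonal form with pivots -23, 3/23, 0.
That gives 1 positive, 1 negative, 1 zero pivots.
The rank is the number of nonzero pivots: 2.

2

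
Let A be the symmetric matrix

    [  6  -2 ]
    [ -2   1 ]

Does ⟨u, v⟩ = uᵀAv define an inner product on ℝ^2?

Leading principal minors: Δ_1 = 6, Δ_2 = 2.
All leading principal minors are positive, so by Sylvester's criterion Q is positive definite.
⟨·,·⟩ is an inner product exactly when A is positive definite.

yes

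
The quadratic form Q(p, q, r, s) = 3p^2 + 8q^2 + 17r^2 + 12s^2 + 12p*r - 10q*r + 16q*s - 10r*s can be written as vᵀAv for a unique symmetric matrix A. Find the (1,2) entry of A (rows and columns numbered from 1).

The coefficient of p·q in Q is 0. For a symmetric A this equals A[1,2] + A[2,1] = 2·A[1,2].
So A[1,2] = 0/2 = 0.

0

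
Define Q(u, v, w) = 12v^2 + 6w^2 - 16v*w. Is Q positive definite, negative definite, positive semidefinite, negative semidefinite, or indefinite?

positive semidefinite

Write A = [[0, 0, 0], [0, 12, -8], [0, -8, 6]].
Applying the same elementary operations to the rows and columns of A produces a congruent diagonal matrix with entries 0, 12, 2/3.
So there are 2 positive, 1 zero pivots.
Hence Q is positive semidefinite.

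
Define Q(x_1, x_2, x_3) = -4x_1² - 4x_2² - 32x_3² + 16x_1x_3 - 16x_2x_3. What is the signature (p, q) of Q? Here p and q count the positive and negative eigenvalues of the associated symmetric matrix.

(0, 2)

The associated matrix is A = [[-4, 0, 8], [0, -4, -8], [8, -8, -32]].
Symmetric row and column elimination reduces A to a congruent diagonal form with pivots -4, -4, 0.
So there are 2 negative, 1 zero pivots.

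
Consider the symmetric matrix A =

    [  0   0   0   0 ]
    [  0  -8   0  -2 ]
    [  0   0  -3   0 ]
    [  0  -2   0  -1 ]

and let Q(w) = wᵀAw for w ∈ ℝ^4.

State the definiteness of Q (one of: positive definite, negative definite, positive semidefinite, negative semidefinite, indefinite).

negative semidefinite

Row-reducing A symmetrically gives the diagonal entries 0, -8, -3, -1/2.
That gives 3 negative, 1 zero pivots.
Hence Q is negative semidefinite.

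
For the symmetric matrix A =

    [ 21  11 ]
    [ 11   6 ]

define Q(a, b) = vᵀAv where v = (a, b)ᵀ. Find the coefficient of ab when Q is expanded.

22

The coefficient of ab is A[1,2] + A[2,1] = 2·11 = 22.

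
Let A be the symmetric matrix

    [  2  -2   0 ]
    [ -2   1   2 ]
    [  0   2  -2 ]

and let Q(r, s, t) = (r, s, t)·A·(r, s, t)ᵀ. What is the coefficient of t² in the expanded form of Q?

-2

The coefficient of t² is the diagonal entry A[3,3] = -2.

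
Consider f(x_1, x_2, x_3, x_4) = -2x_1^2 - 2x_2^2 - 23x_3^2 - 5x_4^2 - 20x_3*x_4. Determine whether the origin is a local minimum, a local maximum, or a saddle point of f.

The Hessian at the origin is H = [[-4, 0, 0, 0], [0, -4, 0, 0], [0, 0, -46, -20], [0, 0, -20, -10]].
Applying the same elementary operations to the rows and columns of H produces a congruent diagonal matrix with entries -4, -4, -46, -30/23.
Counting signs: 4 negative.
H is negative definite, so the origin is a strict local maximum.

local maximum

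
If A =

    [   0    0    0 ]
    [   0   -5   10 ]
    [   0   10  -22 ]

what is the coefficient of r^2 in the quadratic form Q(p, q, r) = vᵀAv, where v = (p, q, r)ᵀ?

The coefficient of r^2 is the diagonal entry A[3,3] = -22.

-22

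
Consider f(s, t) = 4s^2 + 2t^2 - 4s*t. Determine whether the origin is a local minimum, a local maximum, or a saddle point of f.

The Hessian at the origin is H = [[8, -4], [-4, 4]].
det H = 8·4 − (-4)² = 16 > 0 and H[1,1] = 8 > 0, so H is positive definite.
Therefore the origin is a local minimum.

local minimum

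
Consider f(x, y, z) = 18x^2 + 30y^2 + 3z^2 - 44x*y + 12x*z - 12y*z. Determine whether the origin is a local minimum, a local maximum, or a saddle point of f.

local minimum

The Hessian at the origin is H = [[36, -44, 12], [-44, 60, -12], [12, -12, 6]].
An LDLᵀ factorisation of H has diagonal entries 36, 56/9, 6/7.
Counting signs: 3 positive.
H is positive definite, so the origin is a strict local minimum.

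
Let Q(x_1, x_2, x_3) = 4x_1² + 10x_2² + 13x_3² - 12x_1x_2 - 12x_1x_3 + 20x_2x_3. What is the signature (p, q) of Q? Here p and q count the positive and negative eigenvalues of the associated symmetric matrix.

(3, 0)

The symmetric matrix is A = [[4, -6, -6], [-6, 10, 10], [-6, 10, 13]].
An LDLᵀ factorisation of A has diagonal entries 4, 1, 3.
That gives 3 positive pivots.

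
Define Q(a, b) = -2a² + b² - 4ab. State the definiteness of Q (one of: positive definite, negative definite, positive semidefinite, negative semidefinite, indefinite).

indefinite

The symmetric matrix of Q is [[-2, -2], [-2, 1]].
For the 2×2 matrix [[-2, -2], [-2, 1]]: det = -2·1 − (-2)² = -6, trace = -1.
det < 0 so the eigenvalues have opposite signs; the form is indefinite.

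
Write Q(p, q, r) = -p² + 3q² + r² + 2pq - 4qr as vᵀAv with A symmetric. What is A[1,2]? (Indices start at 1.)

1

The coefficient of p·q in Q is 2. For a symmetric A this equals A[1,2] + A[2,1] = 2·A[1,2].
So A[1,2] = 2/2 = 1.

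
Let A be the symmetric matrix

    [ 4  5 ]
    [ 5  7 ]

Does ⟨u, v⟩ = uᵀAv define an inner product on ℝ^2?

yes

Leading principal minors: Δ_1 = 4, Δ_2 = 3.
All leading principal minors are positive, so by Sylvester's criterion Q is positive definite.
⟨·,·⟩ is an inner product exactly when A is positive definite.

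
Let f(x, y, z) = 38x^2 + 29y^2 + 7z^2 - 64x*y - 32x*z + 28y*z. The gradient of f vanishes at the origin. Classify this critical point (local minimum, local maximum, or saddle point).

local minimum

The Hessian at the origin is H = [[76, -64, -32], [-64, 58, 28], [-32, 28, 14]].
Symmetric row and column elimination reduces H to a congruent diagonal form with pivots 76, 78/19, 10/39.
So there are 3 positive pivots.
H is positive definite, so the origin is a strict local minimum.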